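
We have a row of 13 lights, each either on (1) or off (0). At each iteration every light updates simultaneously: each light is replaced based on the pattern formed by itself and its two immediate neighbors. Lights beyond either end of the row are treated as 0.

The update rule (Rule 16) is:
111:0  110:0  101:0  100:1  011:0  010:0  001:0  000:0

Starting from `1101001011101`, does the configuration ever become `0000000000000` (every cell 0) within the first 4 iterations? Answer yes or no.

no

iteration 1: 0000100000000
iteration 2: 0000010000000
iteration 3: 0000001000000
iteration 4: 0000000100000
iteration 4 is 0000000100000, still not uniform 0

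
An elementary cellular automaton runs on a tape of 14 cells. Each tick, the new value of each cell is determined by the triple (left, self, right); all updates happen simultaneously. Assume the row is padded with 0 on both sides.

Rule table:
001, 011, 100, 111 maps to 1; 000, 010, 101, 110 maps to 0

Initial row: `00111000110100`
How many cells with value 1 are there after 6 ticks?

01110101100010
11100001010101
11010010000000
10001101000000
01011000100000
10010101010000
count of 1: 5

5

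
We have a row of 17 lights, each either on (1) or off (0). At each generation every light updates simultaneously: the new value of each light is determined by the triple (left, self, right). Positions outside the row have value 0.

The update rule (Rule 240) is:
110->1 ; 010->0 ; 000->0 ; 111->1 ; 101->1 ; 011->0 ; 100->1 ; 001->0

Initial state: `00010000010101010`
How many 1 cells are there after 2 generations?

00001000001010101
00000100000101010
count of 1: 4

4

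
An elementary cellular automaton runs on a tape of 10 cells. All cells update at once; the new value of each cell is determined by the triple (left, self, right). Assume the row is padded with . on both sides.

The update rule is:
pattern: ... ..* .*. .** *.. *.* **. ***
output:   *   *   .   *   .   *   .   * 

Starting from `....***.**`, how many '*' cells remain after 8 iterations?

******.**.
*****.**..
****.**..*
***.**..*.
**.**..*..
*.**..*..*
.**..*..*.
**..*..*..
count of *: 4

4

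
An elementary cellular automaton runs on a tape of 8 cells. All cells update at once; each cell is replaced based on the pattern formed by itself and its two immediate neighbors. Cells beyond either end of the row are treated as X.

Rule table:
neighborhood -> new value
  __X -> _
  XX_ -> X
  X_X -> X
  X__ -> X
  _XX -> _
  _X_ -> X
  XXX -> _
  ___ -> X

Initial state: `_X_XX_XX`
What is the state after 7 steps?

XX_XX___

step 1: XXX_XX__
step 2: __XX_XX_
step 3: X__XX_XX
step 4: XX__XX__
step 5: _XX__XX_
step 6: X_XX__XX
step 7: XX_XX___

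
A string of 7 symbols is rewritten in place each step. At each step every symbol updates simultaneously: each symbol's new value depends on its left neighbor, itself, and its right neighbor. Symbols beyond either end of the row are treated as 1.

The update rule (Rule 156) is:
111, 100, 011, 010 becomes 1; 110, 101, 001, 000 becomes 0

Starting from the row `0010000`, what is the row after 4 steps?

1011000
0010100
1010110
0010100

0010100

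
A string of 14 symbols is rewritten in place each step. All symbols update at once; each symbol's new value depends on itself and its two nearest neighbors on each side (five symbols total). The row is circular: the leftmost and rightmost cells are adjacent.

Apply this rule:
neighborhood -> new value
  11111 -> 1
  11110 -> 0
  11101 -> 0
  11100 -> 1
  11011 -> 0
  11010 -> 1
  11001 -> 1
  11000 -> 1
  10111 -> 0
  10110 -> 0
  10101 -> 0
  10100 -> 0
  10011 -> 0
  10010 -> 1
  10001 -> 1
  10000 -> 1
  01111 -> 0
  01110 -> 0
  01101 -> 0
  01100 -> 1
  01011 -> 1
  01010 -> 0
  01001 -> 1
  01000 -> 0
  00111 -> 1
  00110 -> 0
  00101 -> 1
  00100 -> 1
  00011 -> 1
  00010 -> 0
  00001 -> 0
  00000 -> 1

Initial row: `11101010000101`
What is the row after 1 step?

00010000100110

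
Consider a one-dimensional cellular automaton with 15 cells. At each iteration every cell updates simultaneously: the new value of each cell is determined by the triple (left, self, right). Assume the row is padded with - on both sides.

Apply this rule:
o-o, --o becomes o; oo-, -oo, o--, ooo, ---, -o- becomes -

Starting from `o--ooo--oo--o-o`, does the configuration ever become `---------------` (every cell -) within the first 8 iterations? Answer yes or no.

no

iteration 1: --o----o---o-o-
iteration 2: -o----o---o-o--
iteration 3: o----o---o-o---
iteration 4: ----o---o-o----
iteration 5: ---o---o-o-----
iteration 6: --o---o-o------
iteration 7: -o---o-o-------
iteration 8: o---o-o--------
iteration 8 is o---o-o--------, still not uniform -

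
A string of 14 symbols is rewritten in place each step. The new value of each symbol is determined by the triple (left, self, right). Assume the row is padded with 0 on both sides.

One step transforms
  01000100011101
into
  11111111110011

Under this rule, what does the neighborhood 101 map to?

1

At position 12 the neighborhood is 101; the next row has 1 there.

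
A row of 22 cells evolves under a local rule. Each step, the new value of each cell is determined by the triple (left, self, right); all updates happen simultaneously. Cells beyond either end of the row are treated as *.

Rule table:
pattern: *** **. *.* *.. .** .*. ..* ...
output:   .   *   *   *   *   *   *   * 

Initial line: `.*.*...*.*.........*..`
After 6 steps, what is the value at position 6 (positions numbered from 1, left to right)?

.

step 1: **********************
step 2: ......................
step 3: **********************  (repeats step 1; period 2)
step 6: ......................
position 6 holds .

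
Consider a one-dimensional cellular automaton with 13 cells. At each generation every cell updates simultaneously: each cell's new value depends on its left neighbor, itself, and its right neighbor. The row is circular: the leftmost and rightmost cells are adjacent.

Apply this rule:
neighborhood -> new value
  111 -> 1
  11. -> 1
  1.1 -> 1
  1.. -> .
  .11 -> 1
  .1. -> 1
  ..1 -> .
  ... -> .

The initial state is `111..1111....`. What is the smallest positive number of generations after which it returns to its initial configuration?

111..1111....

1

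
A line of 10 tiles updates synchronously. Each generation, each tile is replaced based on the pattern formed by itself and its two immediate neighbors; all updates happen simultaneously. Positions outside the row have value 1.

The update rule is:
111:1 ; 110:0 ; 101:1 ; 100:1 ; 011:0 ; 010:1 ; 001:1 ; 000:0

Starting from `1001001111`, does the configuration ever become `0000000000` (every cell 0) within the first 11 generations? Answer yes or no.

0111110111
1011101011
0101011101
1111101010
1111011111
1110101111
1101110111
1010101011
0111111101
1011111010
0101110111
generation 11 is 0101110111, still not uniform 0

no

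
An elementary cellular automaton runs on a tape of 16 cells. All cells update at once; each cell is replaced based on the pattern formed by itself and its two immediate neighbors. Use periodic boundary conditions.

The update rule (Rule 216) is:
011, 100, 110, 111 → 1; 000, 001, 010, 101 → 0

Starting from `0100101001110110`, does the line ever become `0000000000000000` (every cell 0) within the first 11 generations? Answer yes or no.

0010000101110111
1001000001110111
1100100001110111
1110010001110111
1111001001110111
1111100101110111
1111110001110111
1111111001110111
1111111101110111
1111111101110111  (fixed point — unchanged through generation 11)
generation 11 is 1111111101110111, still not uniform 0

no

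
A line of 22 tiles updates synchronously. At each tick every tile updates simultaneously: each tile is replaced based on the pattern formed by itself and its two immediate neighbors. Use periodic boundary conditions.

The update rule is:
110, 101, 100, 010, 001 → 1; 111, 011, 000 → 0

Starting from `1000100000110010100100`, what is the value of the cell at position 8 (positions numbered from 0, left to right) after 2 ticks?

1101110001011111111111
0110011011100000000000
position 8 holds 1

1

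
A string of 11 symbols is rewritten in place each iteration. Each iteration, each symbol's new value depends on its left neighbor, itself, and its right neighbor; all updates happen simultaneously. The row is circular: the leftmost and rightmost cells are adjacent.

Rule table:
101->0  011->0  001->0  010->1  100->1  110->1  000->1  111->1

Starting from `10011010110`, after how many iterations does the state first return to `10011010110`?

iteration 1: 11001010010
iteration 2: 01101011010
iteration 3: 00101001011
iteration 4: 10101101001
iteration 5: 10100101100
iteration 6: 10110100110
iteration 7: 10010110010
iteration 8: 11010011010
iteration 9: 01011001010
iteration 10: 01001101011
iteration 11: 01100101001
iteration 12: 00110101101
iteration 13: 10010100101
iteration 14: 11010110100
iteration 15: 01010010110
iteration 16: 01011010011
iteration 17: 01001011001
iteration 18: 01101001101
iteration 19: 00101100101
iteration 20: 10100110101
iteration 21: 10110010100
iteration 22: 10011010110

22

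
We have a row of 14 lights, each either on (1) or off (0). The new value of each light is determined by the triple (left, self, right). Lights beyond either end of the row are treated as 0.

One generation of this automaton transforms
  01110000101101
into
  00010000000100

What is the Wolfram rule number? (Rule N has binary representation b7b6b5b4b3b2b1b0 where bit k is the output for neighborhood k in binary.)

position 2: 111 → 0  (bit 7 = 0)
position 3: 110 → 1  (bit 6 = 1)
position 9: 101 → 0  (bit 5 = 0)
position 4: 100 → 0  (bit 4 = 0)
position 1: 011 → 0  (bit 3 = 0)
position 8: 010 → 0  (bit 2 = 0)
position 0: 001 → 0  (bit 1 = 0)
position 5: 000 → 0  (bit 0 = 0)
bits b7..b0 = 01000000 = 64

64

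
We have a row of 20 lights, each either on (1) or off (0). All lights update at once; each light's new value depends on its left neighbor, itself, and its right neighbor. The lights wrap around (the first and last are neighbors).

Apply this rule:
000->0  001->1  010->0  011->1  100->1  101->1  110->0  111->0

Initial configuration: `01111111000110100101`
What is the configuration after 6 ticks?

10110110101101011010

11000000101101011010
10100001011010110101
01010010110101101011
10101101101011010110
01011011010110101101
10110110101101011010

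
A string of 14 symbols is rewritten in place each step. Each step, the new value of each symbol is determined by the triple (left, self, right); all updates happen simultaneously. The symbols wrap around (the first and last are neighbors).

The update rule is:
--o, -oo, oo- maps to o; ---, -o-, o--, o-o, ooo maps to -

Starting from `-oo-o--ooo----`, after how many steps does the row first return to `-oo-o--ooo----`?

ooo---oo-o----
o-o--ooo-----o
o---oo-o----oo
o--ooo-----oo-
--oo-o----ooo-
-ooo-----oo-o-
oo-o----ooo---
oo-----oo-o--o
-o----ooo---oo
-----oo-o--ooo
----ooo---oo-o
---oo-o--ooo--
--ooo---oo-o--
-oo-o--ooo----

14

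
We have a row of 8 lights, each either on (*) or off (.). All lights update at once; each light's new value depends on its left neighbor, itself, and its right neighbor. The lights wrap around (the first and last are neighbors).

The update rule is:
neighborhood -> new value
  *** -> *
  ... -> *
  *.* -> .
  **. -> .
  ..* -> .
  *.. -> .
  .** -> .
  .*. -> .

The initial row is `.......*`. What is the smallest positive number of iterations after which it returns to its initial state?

6

.*****..
..***..*
...*....
**...***
*..*..**
.......*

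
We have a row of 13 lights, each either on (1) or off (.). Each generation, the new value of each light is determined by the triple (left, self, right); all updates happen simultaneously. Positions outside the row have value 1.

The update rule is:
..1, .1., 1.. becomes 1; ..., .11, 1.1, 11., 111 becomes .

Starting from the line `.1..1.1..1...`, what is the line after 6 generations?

...1.....1...

.1111.11111.1
.............
1...........1
.1.........1.
.11.......11.
...1.....1...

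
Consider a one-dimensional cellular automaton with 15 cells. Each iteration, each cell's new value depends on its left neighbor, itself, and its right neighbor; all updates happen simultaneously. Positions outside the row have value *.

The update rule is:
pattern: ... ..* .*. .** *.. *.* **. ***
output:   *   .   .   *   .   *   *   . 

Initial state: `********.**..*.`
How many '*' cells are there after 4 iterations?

iteration 1: .......****...*
iteration 2: .*****.*..*.*.*
iteration 3: **...**....*.**
iteration 4: .*.*.**.**..**.
count of *: 8

8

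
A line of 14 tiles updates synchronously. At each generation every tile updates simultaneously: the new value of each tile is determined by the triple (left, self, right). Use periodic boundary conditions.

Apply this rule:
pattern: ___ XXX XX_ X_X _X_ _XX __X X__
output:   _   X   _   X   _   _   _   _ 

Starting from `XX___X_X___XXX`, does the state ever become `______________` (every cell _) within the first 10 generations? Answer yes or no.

yes

generation 1: X_____X_____XX
generation 2: _____________X
generation 3: ______________
all cells are _ at generation 3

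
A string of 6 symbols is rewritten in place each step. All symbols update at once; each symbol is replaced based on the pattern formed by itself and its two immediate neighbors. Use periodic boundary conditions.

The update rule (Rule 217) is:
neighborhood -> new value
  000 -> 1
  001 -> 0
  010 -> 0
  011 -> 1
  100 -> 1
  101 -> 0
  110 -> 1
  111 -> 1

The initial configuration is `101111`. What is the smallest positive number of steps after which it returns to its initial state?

1

step 1: 101111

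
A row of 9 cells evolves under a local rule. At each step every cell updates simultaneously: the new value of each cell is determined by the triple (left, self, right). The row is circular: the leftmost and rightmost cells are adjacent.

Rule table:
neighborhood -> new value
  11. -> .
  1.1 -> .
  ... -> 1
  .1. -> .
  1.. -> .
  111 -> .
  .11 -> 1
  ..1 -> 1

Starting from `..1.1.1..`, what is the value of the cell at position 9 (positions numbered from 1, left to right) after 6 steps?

1

step 1: 11......1
step 2: ...111111
step 3: .111.....
step 4: 11...1111
step 5: ...111...
step 6: 1111...11
position 9 holds 1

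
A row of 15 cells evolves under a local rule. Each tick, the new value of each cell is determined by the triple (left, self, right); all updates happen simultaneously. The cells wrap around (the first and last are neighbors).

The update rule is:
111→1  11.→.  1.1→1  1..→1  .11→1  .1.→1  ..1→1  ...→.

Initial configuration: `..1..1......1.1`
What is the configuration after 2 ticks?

1111111....1111
111111.1..11111

111111.1..11111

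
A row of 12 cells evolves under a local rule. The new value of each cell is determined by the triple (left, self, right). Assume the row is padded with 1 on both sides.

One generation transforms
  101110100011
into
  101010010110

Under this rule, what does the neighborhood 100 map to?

1

At position 7 the neighborhood is 100; the next row has 1 there.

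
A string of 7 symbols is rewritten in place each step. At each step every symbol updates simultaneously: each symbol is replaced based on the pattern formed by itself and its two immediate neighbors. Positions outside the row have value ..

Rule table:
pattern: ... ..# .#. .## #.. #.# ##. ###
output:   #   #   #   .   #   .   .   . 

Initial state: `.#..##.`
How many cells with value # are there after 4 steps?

3

####..#
....###
####...
....###
count of #: 3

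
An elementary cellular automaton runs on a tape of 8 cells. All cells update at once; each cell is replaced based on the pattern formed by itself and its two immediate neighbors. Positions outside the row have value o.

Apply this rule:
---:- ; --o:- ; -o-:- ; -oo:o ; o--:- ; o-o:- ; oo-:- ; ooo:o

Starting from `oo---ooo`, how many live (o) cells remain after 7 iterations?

o----ooo
-----ooo
-----ooo  (fixed point — unchanged through iteration 7)
count of o: 3

3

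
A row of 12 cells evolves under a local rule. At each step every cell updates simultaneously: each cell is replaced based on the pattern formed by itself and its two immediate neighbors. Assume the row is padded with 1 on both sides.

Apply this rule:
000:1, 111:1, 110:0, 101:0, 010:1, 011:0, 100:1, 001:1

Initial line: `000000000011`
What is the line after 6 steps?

111111111101
111111111000
111111110111
111111100011
111111011101
111110001000

111110001000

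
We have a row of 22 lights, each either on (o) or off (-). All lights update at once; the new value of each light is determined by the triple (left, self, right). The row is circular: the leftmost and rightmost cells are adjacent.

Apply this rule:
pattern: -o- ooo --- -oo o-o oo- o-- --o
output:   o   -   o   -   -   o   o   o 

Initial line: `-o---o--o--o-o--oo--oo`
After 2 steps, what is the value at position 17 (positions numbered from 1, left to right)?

-

-ooooooooooo-ooo-ooo-o
-----------o---o---o-o
position 17 holds -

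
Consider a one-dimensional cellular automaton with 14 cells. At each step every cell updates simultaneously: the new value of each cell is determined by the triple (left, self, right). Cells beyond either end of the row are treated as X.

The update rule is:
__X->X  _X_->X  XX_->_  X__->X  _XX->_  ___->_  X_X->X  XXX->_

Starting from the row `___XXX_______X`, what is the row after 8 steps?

_X___X_XXXXX_X

X_X___X_____X_
_XXX_XXX___XXX
X___X___X_X___
_X_XXX_XXXXX_X
XXX___X_____X_
___X_XXX___XXX
X_XXX___X_X___
_X___X_XXXXX_X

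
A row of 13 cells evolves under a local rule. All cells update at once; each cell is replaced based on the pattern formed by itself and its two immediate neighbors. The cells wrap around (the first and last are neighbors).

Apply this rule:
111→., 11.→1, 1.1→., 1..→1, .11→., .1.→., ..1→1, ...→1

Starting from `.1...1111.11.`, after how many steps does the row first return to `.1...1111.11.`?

26

1.111...1..11
1...1111.11..
.111...1..111
...1111.11..1
111...1..111.
..1111.11..1.
11...1..111.1
.1111.11..1..
1...1..111.11
1111.11..1...
...1..111.111
111.11..1...1
..1..111.111.
11.11..1...11
.1..111.111..
1.11..1...111
1..111.111...
.11..1...1111
..111.111...1
11..1...1111.
.111.111...1.
1..1...1111.1
111.111...1..
..1...1111.11
11.111...1..1
.1...1111.11.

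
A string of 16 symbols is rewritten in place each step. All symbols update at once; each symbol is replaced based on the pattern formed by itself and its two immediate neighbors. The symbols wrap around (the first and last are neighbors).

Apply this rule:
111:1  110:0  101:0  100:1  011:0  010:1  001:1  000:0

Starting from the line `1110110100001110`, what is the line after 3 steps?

step 1: 0100000110010100
step 2: 1110001001110110
step 3: 0101011110100000

0101011110100000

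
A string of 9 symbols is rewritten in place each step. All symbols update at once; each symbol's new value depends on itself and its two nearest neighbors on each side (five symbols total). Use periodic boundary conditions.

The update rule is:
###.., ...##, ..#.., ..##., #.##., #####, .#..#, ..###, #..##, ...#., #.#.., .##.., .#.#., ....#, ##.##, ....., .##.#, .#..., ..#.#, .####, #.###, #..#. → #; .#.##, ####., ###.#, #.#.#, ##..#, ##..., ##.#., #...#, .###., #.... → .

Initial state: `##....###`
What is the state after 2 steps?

.#..#####
.######..

.######..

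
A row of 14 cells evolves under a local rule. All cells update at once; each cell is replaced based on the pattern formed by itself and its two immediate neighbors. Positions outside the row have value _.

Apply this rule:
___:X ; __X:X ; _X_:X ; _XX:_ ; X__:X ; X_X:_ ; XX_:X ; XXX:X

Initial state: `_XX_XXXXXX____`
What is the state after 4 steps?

XXX_XXX_XXXXXX

X_X__XXXXXXXXX
X_XXX_XXXXXXXX
X__XX__XXXXXXX
XXX_XXX_XXXXXX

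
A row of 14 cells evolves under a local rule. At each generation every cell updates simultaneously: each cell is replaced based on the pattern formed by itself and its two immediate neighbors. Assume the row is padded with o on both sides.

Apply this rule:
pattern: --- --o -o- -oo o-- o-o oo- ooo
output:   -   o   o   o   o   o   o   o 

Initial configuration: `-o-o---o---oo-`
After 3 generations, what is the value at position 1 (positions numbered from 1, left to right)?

o

ooooo-ooo-oooo
oooooooooooooo
oooooooooooooo
position 1 holds o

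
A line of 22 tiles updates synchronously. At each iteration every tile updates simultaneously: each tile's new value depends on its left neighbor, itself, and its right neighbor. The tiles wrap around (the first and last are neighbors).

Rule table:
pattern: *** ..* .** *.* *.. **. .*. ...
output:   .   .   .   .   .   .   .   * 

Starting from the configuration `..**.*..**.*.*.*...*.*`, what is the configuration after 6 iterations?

.................*....
****************...***
.................*....  (repeats iteration 1; period 2)
iteration 6: ****************...***

****************...***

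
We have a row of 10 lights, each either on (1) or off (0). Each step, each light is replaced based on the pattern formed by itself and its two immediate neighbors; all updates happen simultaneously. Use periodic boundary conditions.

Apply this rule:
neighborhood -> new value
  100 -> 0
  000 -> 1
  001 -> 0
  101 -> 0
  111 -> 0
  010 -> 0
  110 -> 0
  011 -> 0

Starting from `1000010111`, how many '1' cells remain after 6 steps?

6

0011000000
1000011111
0011000000  (repeats step 1; period 2)
step 6: 1000011111
count of 1: 6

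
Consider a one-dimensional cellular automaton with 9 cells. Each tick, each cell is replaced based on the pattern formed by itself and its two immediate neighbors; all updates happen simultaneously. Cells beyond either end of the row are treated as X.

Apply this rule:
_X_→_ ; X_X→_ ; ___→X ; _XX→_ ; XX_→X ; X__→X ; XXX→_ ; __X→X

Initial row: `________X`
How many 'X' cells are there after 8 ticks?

XXXXXXXX_
_______X_
XXXXXXX__
______XXX
XXXXXX___
_____XXXX
XXXXX____
____XXXXX
count of X: 5

5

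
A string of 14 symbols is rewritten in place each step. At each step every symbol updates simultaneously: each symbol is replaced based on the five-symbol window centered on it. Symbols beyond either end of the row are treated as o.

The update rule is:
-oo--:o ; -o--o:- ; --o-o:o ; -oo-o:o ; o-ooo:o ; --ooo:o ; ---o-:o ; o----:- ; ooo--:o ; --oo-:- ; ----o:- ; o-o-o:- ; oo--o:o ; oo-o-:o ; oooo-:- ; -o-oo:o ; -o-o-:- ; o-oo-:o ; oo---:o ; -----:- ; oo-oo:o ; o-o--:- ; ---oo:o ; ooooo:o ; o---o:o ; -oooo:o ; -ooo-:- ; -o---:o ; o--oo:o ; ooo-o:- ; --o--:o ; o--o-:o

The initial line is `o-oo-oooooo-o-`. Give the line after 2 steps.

ooooooo-oooooo

-oooooooo--o-o
ooooooo-oooooo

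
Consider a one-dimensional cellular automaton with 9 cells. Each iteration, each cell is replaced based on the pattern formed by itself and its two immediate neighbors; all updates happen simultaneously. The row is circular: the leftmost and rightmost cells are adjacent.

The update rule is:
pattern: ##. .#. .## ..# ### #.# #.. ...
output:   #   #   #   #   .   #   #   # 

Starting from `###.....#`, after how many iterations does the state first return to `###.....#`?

2

iteration 1: ..#######
iteration 2: ###.....#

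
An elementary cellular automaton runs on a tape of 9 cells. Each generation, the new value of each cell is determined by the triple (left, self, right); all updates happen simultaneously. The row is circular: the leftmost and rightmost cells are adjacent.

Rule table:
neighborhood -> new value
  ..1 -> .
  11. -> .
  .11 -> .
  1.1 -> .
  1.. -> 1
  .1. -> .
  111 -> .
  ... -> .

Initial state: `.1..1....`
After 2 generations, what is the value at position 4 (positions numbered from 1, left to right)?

1

generation 1: ..1..1...
generation 2: ...1..1..
position 4 holds 1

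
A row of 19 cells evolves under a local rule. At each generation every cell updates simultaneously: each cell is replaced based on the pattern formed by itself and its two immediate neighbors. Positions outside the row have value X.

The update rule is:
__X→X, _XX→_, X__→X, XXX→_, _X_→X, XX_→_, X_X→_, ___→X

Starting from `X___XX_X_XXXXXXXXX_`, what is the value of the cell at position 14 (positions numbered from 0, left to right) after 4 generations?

generation 1: _XXX___X___________
generation 2: ____XXXXXXXXXXXXXXX
generation 3: XXXX_______________
generation 4: ____XXXXXXXXXXXXXXX
position 14 holds X

X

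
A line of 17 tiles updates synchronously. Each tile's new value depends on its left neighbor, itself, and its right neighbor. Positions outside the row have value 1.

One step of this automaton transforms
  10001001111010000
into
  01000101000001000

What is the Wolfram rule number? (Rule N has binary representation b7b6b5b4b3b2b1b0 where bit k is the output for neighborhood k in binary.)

position 8: 111 → 0  (bit 7 = 0)
position 0: 110 → 0  (bit 6 = 0)
position 11: 101 → 0  (bit 5 = 0)
position 1: 100 → 1  (bit 4 = 1)
position 7: 011 → 1  (bit 3 = 1)
position 4: 010 → 0  (bit 2 = 0)
position 3: 001 → 0  (bit 1 = 0)
position 2: 000 → 0  (bit 0 = 0)
bits b7..b0 = 00011000 = 24

24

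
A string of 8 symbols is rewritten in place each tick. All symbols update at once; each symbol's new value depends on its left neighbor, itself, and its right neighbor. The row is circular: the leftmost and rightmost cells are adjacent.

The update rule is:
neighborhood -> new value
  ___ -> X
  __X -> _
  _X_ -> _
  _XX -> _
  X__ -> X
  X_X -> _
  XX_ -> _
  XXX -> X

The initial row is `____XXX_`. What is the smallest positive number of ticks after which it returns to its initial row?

XXX__X_X
XX_X____
____XXX_

3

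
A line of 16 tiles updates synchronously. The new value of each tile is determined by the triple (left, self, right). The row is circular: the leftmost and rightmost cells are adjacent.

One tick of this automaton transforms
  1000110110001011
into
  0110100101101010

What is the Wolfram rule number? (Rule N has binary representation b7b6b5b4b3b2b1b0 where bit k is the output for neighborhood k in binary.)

position 15: 111 → 0  (bit 7 = 0)
position 0: 110 → 0  (bit 6 = 0)
position 6: 101 → 0  (bit 5 = 0)
position 1: 100 → 1  (bit 4 = 1)
position 4: 011 → 1  (bit 3 = 1)
position 12: 010 → 1  (bit 2 = 1)
position 3: 001 → 0  (bit 1 = 0)
position 2: 000 → 1  (bit 0 = 1)
bits b7..b0 = 00011101 = 29

29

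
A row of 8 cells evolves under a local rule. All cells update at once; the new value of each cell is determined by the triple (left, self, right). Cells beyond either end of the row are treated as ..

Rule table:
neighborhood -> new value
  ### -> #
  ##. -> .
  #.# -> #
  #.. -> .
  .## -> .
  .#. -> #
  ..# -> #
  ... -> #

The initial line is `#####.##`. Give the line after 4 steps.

.##..#..

.###.#..
#.#.##.#
####..##
.##..#..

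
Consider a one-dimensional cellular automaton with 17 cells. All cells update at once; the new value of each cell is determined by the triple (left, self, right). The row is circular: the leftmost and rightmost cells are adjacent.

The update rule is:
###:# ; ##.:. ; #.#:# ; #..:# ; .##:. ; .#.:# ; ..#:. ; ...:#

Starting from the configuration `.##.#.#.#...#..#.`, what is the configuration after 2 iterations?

...########.##.##
##..######.#..#..

##..######.#..#..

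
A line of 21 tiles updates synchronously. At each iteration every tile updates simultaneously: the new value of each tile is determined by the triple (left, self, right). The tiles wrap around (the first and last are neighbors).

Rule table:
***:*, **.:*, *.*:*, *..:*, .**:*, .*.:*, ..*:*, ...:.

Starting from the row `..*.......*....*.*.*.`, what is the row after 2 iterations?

iteration 1: .***.....***..*******
iteration 2: *****...*************

*****...*************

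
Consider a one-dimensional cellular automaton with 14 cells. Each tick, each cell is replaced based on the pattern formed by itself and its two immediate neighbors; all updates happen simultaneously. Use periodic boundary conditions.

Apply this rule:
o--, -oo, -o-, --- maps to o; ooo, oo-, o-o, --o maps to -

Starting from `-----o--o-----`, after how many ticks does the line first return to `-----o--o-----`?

oooo-oo-oooooo
-----o--o-----

2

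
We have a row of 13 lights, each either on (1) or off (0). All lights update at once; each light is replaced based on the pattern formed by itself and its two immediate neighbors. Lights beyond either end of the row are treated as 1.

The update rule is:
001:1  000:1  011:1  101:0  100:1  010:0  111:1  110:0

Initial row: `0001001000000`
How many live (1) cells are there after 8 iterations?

1110110111111
1100100111111
1011011111111
0010011111111
1101111111111
1001111111111
0111111111111
0111111111111
count of 1: 12

12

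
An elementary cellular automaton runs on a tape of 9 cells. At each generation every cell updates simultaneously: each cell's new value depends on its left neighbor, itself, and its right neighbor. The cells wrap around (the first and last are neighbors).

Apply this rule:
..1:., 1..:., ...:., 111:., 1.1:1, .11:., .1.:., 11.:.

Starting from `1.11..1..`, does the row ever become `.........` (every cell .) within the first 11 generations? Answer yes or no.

.1.......
.........
all cells are . at generation 2

yes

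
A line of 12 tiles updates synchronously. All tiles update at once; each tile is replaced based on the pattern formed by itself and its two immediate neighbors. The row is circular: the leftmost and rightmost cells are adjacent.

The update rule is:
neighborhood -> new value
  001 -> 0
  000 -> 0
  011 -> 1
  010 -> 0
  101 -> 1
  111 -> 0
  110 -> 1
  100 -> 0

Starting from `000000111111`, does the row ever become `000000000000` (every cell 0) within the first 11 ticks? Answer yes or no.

yes

000000100001
000000000000
all cells are 0 at tick 2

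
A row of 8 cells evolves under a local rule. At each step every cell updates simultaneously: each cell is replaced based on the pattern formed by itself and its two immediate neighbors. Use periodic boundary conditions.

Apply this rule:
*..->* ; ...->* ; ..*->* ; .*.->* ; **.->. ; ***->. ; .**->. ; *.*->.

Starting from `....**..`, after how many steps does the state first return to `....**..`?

2

****..**
....**..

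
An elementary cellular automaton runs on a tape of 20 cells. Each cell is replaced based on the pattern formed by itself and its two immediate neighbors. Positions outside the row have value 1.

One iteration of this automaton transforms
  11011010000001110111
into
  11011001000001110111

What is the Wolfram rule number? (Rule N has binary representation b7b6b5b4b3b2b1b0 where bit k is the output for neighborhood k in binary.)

216

position 0: 111 → 1  (bit 7 = 1)
position 1: 110 → 1  (bit 6 = 1)
position 2: 101 → 0  (bit 5 = 0)
position 7: 100 → 1  (bit 4 = 1)
position 3: 011 → 1  (bit 3 = 1)
position 6: 010 → 0  (bit 2 = 0)
position 12: 001 → 0  (bit 1 = 0)
position 8: 000 → 0  (bit 0 = 0)
bits b7..b0 = 11011000 = 216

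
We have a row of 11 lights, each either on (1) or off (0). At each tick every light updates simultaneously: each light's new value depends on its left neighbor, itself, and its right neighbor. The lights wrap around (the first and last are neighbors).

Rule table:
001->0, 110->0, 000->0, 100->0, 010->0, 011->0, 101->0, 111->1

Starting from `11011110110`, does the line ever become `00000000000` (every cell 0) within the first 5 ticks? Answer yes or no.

yes

00001100000
00000000000
all cells are 0 at tick 2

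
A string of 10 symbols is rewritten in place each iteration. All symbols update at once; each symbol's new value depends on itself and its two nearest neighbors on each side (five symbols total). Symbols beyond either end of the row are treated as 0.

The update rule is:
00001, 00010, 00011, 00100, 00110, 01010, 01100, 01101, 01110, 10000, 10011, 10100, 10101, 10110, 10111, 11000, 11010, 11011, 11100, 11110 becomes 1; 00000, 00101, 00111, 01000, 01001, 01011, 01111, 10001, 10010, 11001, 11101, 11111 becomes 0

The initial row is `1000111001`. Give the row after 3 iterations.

1011111001

1001011001
1000011001
1011111001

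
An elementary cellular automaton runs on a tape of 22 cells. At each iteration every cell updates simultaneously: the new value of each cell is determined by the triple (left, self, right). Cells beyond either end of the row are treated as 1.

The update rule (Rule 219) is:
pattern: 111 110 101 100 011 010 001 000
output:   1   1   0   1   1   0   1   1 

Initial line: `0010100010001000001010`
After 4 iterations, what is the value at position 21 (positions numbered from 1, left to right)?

1100011101110111110000
1111111101110111111111
1111111101110111111111  (fixed point — unchanged through iteration 4)
position 21 holds 1

1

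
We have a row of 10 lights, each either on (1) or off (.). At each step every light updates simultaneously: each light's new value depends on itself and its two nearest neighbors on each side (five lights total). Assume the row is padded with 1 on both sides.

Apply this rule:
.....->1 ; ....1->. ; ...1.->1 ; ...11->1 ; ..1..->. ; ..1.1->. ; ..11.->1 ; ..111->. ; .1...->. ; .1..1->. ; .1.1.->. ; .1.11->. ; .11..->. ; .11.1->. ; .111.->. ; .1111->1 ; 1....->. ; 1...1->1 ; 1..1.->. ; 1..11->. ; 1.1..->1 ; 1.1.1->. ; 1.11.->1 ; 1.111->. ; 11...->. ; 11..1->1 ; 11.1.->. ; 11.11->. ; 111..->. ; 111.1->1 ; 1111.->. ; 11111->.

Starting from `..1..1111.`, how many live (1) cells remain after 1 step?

3

1.....1.1.
count of 1: 3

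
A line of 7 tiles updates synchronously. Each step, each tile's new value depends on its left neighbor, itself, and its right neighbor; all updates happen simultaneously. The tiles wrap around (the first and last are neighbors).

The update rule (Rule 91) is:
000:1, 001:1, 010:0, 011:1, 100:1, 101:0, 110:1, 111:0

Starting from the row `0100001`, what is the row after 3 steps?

0011110

0011110
1110011
0011110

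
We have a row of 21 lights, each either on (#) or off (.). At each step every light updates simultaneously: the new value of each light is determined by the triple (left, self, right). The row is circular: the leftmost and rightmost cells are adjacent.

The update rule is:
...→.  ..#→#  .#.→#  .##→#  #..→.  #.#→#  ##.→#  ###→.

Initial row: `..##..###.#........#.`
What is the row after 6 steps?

.###.##...#..###..##.

.###.##.###.......##.
##.######.#......###.
####....###.....##.##
...#...##.#....#####.
..##..#####...##...#.
.###.##...#..###..##.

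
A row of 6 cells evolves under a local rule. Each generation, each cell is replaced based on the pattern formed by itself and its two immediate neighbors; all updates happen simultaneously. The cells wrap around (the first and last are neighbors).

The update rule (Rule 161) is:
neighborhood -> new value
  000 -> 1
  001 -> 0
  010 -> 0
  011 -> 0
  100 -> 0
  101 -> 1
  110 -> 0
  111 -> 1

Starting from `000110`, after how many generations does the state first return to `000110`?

2

110000
000110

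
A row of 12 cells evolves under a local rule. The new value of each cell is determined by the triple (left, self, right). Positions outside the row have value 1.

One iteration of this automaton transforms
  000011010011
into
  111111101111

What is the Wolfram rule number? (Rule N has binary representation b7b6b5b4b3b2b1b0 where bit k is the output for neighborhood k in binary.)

position 11: 111 → 1  (bit 7 = 1)
position 5: 110 → 1  (bit 6 = 1)
position 6: 101 → 1  (bit 5 = 1)
position 0: 100 → 1  (bit 4 = 1)
position 4: 011 → 1  (bit 3 = 1)
position 7: 010 → 0  (bit 2 = 0)
position 3: 001 → 1  (bit 1 = 1)
position 1: 000 → 1  (bit 0 = 1)
bits b7..b0 = 11111011 = 251

251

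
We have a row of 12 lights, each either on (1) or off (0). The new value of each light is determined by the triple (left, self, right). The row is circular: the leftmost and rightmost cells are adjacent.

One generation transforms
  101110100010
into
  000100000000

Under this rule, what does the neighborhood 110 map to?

At position 4 the neighborhood is 110; the next row has 0 there.

0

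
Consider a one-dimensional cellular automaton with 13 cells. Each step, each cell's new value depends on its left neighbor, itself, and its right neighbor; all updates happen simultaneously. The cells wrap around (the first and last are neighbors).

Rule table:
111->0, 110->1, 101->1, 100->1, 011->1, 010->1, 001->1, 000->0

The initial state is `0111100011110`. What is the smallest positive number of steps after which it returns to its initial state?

14

step 1: 1100110110011
step 2: 0111111111110
step 3: 1100000000011
step 4: 0110000000110
step 5: 1111000001111
step 6: 0001100011000
step 7: 0011110111100
step 8: 0110011100110
step 9: 1111110111111
step 10: 0000011100000
step 11: 0000110110000
step 12: 0001111111000
step 13: 0011000001100
step 14: 0111100011110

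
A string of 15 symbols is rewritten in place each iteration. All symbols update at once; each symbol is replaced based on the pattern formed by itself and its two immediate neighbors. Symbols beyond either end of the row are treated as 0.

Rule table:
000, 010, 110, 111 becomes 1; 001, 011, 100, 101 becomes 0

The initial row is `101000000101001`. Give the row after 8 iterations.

101010010101001

101011110101001
101001110101001
101000110101001
101010010101001
101010010101001  (fixed point — unchanged through iteration 8)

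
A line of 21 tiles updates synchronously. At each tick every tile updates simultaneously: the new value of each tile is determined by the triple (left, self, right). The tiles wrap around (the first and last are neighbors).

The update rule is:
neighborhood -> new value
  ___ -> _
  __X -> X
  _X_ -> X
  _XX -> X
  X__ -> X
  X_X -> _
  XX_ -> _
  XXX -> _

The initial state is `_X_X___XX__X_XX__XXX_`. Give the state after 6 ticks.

_XX_X_____XX______X_X

XX_XX_XX_XXX_X_XXX__X
___X__X__X___X_X__XXX
X_XXXXXXXXX_XX_XXXX__
X_X_________X__X___XX
__XX_______XXXXXX_XX_
_XX_X_____XX______X_X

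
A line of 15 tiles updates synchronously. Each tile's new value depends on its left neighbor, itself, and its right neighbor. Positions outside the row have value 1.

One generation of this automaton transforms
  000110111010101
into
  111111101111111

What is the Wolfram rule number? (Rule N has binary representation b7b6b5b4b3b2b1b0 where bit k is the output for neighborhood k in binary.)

127

position 7: 111 → 0  (bit 7 = 0)
position 4: 110 → 1  (bit 6 = 1)
position 5: 101 → 1  (bit 5 = 1)
position 0: 100 → 1  (bit 4 = 1)
position 3: 011 → 1  (bit 3 = 1)
position 10: 010 → 1  (bit 2 = 1)
position 2: 001 → 1  (bit 1 = 1)
position 1: 000 → 1  (bit 0 = 1)
bits b7..b0 = 01111111 = 127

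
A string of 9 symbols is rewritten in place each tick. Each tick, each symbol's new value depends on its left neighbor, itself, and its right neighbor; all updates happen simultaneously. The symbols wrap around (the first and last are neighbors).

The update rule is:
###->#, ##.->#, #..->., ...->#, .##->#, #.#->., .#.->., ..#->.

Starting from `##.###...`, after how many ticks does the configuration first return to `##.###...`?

##.###.#.
##.###...

2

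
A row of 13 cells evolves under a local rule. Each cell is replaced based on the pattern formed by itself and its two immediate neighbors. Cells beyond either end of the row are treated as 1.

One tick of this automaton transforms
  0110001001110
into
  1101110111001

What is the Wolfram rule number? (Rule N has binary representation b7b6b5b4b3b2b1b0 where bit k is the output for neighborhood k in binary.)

position 10: 111 → 0  (bit 7 = 0)
position 2: 110 → 0  (bit 6 = 0)
position 0: 101 → 1  (bit 5 = 1)
position 3: 100 → 1  (bit 4 = 1)
position 1: 011 → 1  (bit 3 = 1)
position 6: 010 → 0  (bit 2 = 0)
position 5: 001 → 1  (bit 1 = 1)
position 4: 000 → 1  (bit 0 = 1)
bits b7..b0 = 00111011 = 59

59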